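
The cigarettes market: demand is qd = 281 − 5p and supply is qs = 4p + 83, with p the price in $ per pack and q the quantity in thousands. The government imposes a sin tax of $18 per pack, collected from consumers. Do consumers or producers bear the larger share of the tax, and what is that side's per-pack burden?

Before the tax: set 281 − 5p = 4p + 83 → p* = $22, q* = 171.
With the tax collected from consumers, demand (in seller-price terms) shifts: qd = 281 − 5(p + 18).
New equilibrium: consumers pay $30, producers receive $12, q = 131. (Wedge: pb − ps = 18.)
Per-pack burden: consumers $8, producers $10.
Producers take the larger share because supply is less price-elastic here (demand slope 5 vs supply slope 4).

Producers bear the larger share: $10 per pack.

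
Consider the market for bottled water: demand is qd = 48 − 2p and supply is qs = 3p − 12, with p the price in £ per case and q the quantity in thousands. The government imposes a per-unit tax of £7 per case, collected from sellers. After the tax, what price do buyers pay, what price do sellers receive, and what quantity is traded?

Without the tax, 48 − 2p = 3p − 12 gives 5p = 60, so p* = £12 and q* = 24.
With the tax collected from sellers, supply shifts: qs = 3(p − 7) − 12.
Solving gives q = 15.6 with buyers paying £16.2 and sellers receiving £9.2 (the £7 wedge).

Buyers pay £16.2; sellers receive £9.2; quantity = 15.6.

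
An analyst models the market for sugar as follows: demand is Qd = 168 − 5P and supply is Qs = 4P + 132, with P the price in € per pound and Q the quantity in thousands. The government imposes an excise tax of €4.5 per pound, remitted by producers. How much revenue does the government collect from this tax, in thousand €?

Tax revenue = €621 thousand.

Before the tax: set 168 − 5P = 4P + 132 → P* = €4, Q* = 148.
With the tax collected from producers, supply shifts: Qs = 4(P − 4.5) + 132.
Solving gives Q = 138 with buyers paying €6 and producers receiving €1.5 (the €4.5 wedge).
Revenue = t · Q = 4.5 · 138 = €621.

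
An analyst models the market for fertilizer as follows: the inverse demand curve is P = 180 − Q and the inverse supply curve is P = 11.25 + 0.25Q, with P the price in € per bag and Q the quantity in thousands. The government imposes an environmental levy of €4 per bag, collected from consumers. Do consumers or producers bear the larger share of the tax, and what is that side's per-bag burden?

Consumers bear the larger share: €3.2 per bag.

Inverting to Q(P) form: Qd = 180 − P; Qs = 4P − 45.
Before the tax: set 180 − P = 4P − 45 → P* = €45, Q* = 135.
With the tax collected from consumers, demand (in seller-price terms) shifts: Qd = 180 − (P + 4).
New equilibrium: consumers pay €48.2, producers receive €44.2, Q = 131.8. (Wedge: Pb − Ps = 4.)
Per-bag burden: consumers €3.2, producers €0.8.
Consumers take the larger share because demand is less price-elastic here (demand slope 1 vs supply slope 4).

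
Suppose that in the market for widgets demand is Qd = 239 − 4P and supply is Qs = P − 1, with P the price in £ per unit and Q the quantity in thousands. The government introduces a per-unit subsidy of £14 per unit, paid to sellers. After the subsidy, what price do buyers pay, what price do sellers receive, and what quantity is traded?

Buyers pay £45.2; sellers receive £59.2; quantity = 58.2.

Before the subsidy: set 239 − 4P = P − 1 → P* = £48, Q* = 47.
With a per-unit subsidy paid to sellers, each receives P + 14 per unit sold, so supply becomes Qs = (P + 14) − 1.
Solving gives Q = 58.2 with buyers paying £45.2 and sellers receiving £59.2 (the £14 wedge).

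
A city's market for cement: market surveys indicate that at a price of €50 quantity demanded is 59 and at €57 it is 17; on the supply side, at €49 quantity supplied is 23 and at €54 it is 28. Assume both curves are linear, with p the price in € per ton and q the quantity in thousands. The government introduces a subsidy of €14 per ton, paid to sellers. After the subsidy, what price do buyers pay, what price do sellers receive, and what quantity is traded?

Buyers pay €53; sellers receive €67; quantity = 41.

Demand slope: (17 − 59)/(57 − 50) = -6, so qd = 359 − 6p.
Supply slope: (28 − 23)/(54 − 49) = 1, so qs = p − 26.
Before the subsidy: set 359 − 6p = p − 26 → p* = €55, q* = 29.
With a per-unit subsidy paid to sellers, each receives p + 14 per unit sold, so supply becomes qs = (p + 14) − 26.
New equilibrium: buyers pay €53, sellers receive €67, q = 41. (Wedge: pb − ps = −14.)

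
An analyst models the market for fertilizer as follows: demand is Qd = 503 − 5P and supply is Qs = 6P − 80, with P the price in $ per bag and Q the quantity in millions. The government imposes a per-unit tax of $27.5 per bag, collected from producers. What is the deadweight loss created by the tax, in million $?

Deadweight loss = $1031.25 million.

Without the tax, 503 − 5P = 6P − 80 gives 11P = 583, so P* = $53 and Q* = 238.
With the tax collected from producers, supply shifts: Qs = 6(P − 27.5) − 80.
New equilibrium: buyers pay $68, producers receive $40.5, Q = 163. (Wedge: Pb − Ps = 27.5.)
Quantity falls by |ΔQ| = |238 − 163| = 75.
DWL = ½ · t · |ΔQ| = ½ · 27.5 · 75 = $1031.25.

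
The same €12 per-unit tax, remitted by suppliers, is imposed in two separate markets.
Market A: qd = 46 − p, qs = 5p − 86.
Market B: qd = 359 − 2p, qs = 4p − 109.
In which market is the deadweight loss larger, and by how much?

Market B, by €36.

Market A: pre-tax p* = €22, q* = 24; post-tax q = 14; deadweight loss = €60.
Market B: pre-tax p* = €78, q* = 203; post-tax q = 187; deadweight loss = €96.
Difference: €60 vs €96 → market B is larger by €36.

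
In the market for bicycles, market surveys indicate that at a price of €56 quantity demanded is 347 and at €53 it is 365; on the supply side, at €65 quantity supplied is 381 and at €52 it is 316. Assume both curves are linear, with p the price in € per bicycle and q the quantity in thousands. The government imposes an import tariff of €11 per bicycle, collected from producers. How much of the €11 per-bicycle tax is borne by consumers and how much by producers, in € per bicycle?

Demand slope: (365 − 347)/(53 − 56) = -6, so qd = 683 − 6p.
Supply slope: (316 − 381)/(52 − 65) = 5, so qs = 5p + 56.
Without the tax, 683 − 6p = 5p + 56 gives 11p = 627, so p* = €57 and q* = 341.
With the tax collected from producers, supply shifts: qs = 5(p − 11) + 56.
Solving gives q = 311 with consumers paying €62 and producers receiving €51 (the €11 wedge).
Burden on consumers: €5; on producers: €6. (They sum to €11.)

Consumers bear €5 per bicycle; producers bear €6 per bicycle.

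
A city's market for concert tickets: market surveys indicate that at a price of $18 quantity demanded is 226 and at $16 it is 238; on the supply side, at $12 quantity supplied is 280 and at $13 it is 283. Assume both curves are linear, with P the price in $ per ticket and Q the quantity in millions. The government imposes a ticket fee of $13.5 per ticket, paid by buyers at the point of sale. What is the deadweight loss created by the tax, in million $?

Demand slope: (238 − 226)/(16 − 18) = -6, so Qd = 334 − 6P.
Supply slope: (283 − 280)/(13 − 12) = 3, so Qs = 3P + 244.
Before the tax: set 334 − 6P = 3P + 244 → P* = $10, Q* = 274.
With the tax collected from buyers, demand (in seller-price terms) shifts: Qd = 334 − 6(P + 13.5).
New equilibrium: buyers pay $14.5, producers receive $1, Q = 247. (Wedge: Pb − Ps = 13.5.)
Quantity falls by |ΔQ| = |274 − 247| = 27.
DWL = ½ · t · |ΔQ| = ½ · 13.5 · 27 = $182.25.

Deadweight loss = $182.25 million.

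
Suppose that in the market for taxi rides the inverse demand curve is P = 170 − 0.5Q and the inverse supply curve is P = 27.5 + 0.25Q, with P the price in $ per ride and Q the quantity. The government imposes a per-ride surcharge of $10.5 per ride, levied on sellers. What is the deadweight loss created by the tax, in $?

Deadweight loss = $73.5.

Rewrite in direct form: Qd = 340 − 2P and Qs = 4P − 110.
Before the tax: set 340 − 2P = 4P − 110 → P* = $75, Q* = 190.
With the tax collected from sellers, supply shifts: Qs = 4(P − 10.5) − 110.
New equilibrium: consumers pay $82, sellers receive $71.5, Q = 176. (Wedge: Pb − Ps = 10.5.)
Quantity falls by |ΔQ| = |190 − 176| = 14.
DWL = ½ · t · |ΔQ| = ½ · 10.5 · 14 = $73.5.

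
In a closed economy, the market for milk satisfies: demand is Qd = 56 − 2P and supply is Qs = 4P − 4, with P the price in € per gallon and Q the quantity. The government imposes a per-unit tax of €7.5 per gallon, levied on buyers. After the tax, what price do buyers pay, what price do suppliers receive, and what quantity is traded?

Buyers pay €15; suppliers receive €7.5; quantity = 26.

Without the tax, 56 − 2P = 4P − 4 gives 6P = 60, so P* = €10 and Q* = 36.
With the tax collected from buyers, demand (in seller-price terms) shifts: Qd = 56 − 2(P + 7.5).
Solving gives Q = 26 with buyers paying €15 and suppliers receiving €7.5 (the €7.5 wedge).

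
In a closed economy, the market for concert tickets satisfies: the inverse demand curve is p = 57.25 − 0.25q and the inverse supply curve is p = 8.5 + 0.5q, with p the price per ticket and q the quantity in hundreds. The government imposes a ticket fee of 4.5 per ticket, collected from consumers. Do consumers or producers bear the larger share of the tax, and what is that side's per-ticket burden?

Inverting to q(p) form: qd = 229 − 4p; qs = 2p − 17.
Before the tax: set 229 − 4p = 2p − 17 → p* = 41, q* = 65.
With the tax collected from consumers, demand (in seller-price terms) shifts: qd = 229 − 4(p + 4.5).
Solving gives q = 59 with consumers paying 42.5 and producers receiving 38 (the 4.5 wedge).
Per-ticket burden: consumers 1.5, producers 3.
Producers take the larger share because supply is less price-elastic here (demand slope 4 vs supply slope 2).
The less price-elastic side of the market bears the larger share of a per-unit tax.

Producers bear the larger share: 3 per ticket.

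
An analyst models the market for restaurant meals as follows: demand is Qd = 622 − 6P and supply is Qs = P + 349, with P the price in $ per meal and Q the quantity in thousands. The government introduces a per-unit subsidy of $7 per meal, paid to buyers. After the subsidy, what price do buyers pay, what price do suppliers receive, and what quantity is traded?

Before the subsidy: set 622 − 6P = P + 349 → P* = $39, Q* = 388.
With a per-unit subsidy paid to buyers, each effectively pays P − 7, so demand becomes Qd = 622 − 6(P − 7).
New equilibrium: buyers pay $38, suppliers receive $45, Q = 394. (Wedge: Pb − Ps = −7.)

Buyers pay $38; suppliers receive $45; quantity = 394.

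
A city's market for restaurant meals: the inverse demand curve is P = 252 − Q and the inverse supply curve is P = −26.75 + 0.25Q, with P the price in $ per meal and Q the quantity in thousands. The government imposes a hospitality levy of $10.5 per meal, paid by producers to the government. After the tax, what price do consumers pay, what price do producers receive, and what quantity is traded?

Rewrite in direct form: Qd = 252 − P and Qs = 4P + 107.
Before the tax: set 252 − P = 4P + 107 → P* = $29, Q* = 223.
With the tax collected from producers, supply shifts: Qs = 4(P − 10.5) + 107.
New equilibrium: consumers pay $37.4, producers receive $26.9, Q = 214.6. (Wedge: Pb − Ps = 10.5.)

Consumers pay $37.4; producers receive $26.9; quantity = 214.6.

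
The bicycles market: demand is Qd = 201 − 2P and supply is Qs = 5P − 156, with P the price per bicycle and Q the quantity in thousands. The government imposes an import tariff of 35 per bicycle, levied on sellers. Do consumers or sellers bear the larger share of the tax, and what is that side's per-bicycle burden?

Consumers bear the larger share: 25 per bicycle.

Without the tax, 201 − 2P = 5P − 156 gives 7P = 357, so P* = 51 and Q* = 99.
With the tax collected from sellers, supply shifts: Qs = 5(P − 35) − 156.
Solving gives Q = 49 with consumers paying 76 and sellers receiving 41 (the 35 wedge).
Per-bicycle burden: consumers 25, sellers 10.
Consumers take the larger share because demand is less price-elastic here (demand slope 2 vs supply slope 5).
The less price-elastic side of the market bears the larger share of a per-unit tax.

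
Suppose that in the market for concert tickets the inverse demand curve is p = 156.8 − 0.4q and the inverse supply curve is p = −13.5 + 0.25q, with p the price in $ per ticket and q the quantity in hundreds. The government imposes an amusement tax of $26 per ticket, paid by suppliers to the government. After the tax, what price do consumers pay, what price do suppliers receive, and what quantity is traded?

Inverting to q(p) form: qd = 392 − 2.5p; qs = 4p + 54.
Before the tax: set 392 − 2.5p = 4p + 54 → p* = $52, q* = 262.
With the tax collected from suppliers, supply shifts: qs = 4(p − 26) + 54.
New equilibrium: consumers pay $68, suppliers receive $42, q = 222. (Wedge: pb − ps = 26.)
The less price-elastic side of the market bears the larger share of a per-unit tax.

Consumers pay $68; suppliers receive $42; quantity = 222.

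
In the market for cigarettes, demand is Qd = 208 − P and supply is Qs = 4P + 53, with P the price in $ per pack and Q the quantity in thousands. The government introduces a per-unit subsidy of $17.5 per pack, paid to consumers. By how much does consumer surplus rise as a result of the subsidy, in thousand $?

Without the subsidy, 208 − P = 4P + 53 gives 5P = 155, so P* = $31 and Q* = 177.
With a per-unit subsidy paid to consumers, each effectively pays P − 17.5, so demand becomes Qd = 208 − (P − 17.5).
Solving gives Q = 191 with consumers paying $17 and sellers receiving $34.5 (the $17.5 wedge).
ΔCS is the trapezoid between Q = 191 and Q = 177 of height $14: ½ · (177 + 191) · 14 = $2576.

Consumer surplus rises by $2576 thousand.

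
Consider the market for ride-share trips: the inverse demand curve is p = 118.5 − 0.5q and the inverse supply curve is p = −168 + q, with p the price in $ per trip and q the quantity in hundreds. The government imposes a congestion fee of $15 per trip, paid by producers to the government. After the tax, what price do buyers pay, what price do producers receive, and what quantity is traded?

Rewrite in direct form: qd = 237 − 2p and qs = p + 168.
Before the tax: set 237 − 2p = p + 168 → p* = $23, q* = 191.
With the tax collected from producers, supply shifts: qs = (p − 15) + 168.
New equilibrium: buyers pay $28, producers receive $13, q = 181. (Wedge: pb − ps = 15.)

Buyers pay $28; producers receive $13; quantity = 181.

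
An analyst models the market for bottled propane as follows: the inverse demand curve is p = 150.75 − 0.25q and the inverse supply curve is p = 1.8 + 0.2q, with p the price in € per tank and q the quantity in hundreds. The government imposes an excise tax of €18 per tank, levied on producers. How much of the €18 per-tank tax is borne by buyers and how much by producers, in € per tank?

Inverting to q(p) form: qd = 603 − 4p; qs = 5p − 9.
Without the tax, 603 − 4p = 5p − 9 gives 9p = 612, so p* = €68 and q* = 331.
With the tax collected from producers, supply shifts: qs = 5(p − 18) − 9.
Solving gives q = 291 with buyers paying €78 and producers receiving €60 (the €18 wedge).
Burden on buyers: €10; on producers: €8. (They sum to €18.)

Buyers bear €10 per tank; producers bear €8 per tank.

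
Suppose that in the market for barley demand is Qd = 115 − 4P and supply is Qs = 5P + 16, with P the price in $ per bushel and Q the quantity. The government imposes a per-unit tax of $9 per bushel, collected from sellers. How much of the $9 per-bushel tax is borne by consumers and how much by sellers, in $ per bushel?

Before the tax: set 115 − 4P = 5P + 16 → P* = $11, Q* = 71.
With the tax collected from sellers, supply shifts: Qs = 5(P − 9) + 16.
New equilibrium: consumers pay $16, sellers receive $7, Q = 51. (Wedge: Pb − Ps = 9.)
Burden on consumers: $5; on sellers: $4. (They sum to $9.)
The less price-elastic side of the market bears the larger share of a per-unit tax.

Consumers bear $5 per bushel; sellers bear $4 per bushel.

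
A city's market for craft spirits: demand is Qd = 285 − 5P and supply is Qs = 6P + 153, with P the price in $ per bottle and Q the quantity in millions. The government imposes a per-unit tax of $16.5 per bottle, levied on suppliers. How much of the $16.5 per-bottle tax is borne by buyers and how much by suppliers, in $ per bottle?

Buyers bear $9 per bottle; suppliers bear $7.5 per bottle.

Without the tax, 285 − 5P = 6P + 153 gives 11P = 132, so P* = $12 and Q* = 225.
With the tax collected from suppliers, supply shifts: Qs = 6(P − 16.5) + 153.
Solving gives Q = 180 with buyers paying $21 and suppliers receiving $4.5 (the $16.5 wedge).
Burden on buyers: $9; on suppliers: $7.5. (They sum to $16.5.)
The less price-elastic side of the market bears the larger share of a per-unit tax.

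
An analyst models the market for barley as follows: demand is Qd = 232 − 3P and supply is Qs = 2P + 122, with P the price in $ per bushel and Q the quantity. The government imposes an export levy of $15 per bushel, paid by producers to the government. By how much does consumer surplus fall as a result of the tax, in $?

Before the tax: set 232 − 3P = 2P + 122 → P* = $22, Q* = 166.
With the tax collected from producers, supply shifts: Qs = 2(P − 15) + 122.
Solving gives Q = 148 with consumers paying $28 and producers receiving $13 (the $15 wedge).
ΔCS is the trapezoid between Q = 148 and Q = 166 of height $6: ½ · (166 + 148) · 6 = $942.

Consumer surplus falls by $942.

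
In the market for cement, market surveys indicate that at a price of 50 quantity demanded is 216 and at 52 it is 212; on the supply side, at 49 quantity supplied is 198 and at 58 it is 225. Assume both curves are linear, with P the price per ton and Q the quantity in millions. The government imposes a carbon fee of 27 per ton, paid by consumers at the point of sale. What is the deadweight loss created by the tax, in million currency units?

Demand slope: (212 − 216)/(52 − 50) = -2, so Qd = 316 − 2P.
Supply slope: (225 − 198)/(58 − 49) = 3, so Qs = 3P + 51.
Before the tax: set 316 − 2P = 3P + 51 → P* = 53, Q* = 210.
With the tax collected from consumers, demand (in seller-price terms) shifts: Qd = 316 − 2(P + 27).
New equilibrium: consumers pay 69.2, suppliers receive 42.2, Q = 177.6. (Wedge: Pb − Ps = 27.)
Quantity falls by |ΔQ| = |210 − 177.6| = 32.4.
DWL = ½ · t · |ΔQ| = ½ · 27 · 32.4 = 437.4.

Deadweight loss = 437.4 million.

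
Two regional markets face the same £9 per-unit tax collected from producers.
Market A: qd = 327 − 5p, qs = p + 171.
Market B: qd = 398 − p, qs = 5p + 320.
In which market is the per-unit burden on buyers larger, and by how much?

Market A: pre-tax p* = £26, q* = 197; post-tax q = 189.5; per-unit burden on buyers = £1.5.
Market B: pre-tax p* = £13, q* = 385; post-tax q = 377.5; per-unit burden on buyers = £7.5.
Difference: £1.5 vs £7.5 → market B is larger by £6.

Market B, by £6.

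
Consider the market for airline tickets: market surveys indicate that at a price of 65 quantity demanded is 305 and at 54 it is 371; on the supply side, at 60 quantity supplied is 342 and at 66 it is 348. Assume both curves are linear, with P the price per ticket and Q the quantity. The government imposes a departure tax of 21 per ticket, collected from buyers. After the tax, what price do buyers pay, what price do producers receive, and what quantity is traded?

Buyers pay 62; producers receive 41; quantity = 323.

Demand slope: (371 − 305)/(54 − 65) = -6, so Qd = 695 − 6P.
Supply slope: (348 − 342)/(66 − 60) = 1, so Qs = P + 282.
Before the tax: set 695 − 6P = P + 282 → P* = 59, Q* = 341.
With the tax collected from buyers, demand (in seller-price terms) shifts: Qd = 695 − 6(P + 21).
Solving gives Q = 323 with buyers paying 62 and producers receiving 41 (the 21 wedge).
The less price-elastic side of the market bears the larger share of a per-unit tax.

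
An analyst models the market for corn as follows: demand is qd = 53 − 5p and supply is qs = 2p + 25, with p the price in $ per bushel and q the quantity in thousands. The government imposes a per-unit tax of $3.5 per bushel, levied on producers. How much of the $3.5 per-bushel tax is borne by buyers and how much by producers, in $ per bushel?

Before the tax: set 53 − 5p = 2p + 25 → p* = $4, q* = 33.
With the tax collected from producers, supply shifts: qs = 2(p − 3.5) + 25.
New equilibrium: buyers pay $5, producers receive $1.5, q = 28. (Wedge: pb − ps = 3.5.)
Burden on buyers: $1; on producers: $2.5. (They sum to $3.5.)
The less price-elastic side of the market bears the larger share of a per-unit tax.

Buyers bear $1 per bushel; producers bear $2.5 per bushel.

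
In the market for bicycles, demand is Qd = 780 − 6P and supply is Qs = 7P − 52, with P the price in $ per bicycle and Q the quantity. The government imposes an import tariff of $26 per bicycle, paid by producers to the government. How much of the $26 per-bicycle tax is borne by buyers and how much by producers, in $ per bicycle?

Without the tax, 780 − 6P = 7P − 52 gives 13P = 832, so P* = $64 and Q* = 396.
With the tax collected from producers, supply shifts: Qs = 7(P − 26) − 52.
Solving gives Q = 312 with buyers paying $78 and producers receiving $52 (the $26 wedge).
Burden on buyers: $14; on producers: $12. (They sum to $26.)
The less price-elastic side of the market bears the larger share of a per-unit tax.

Buyers bear $14 per bicycle; producers bear $12 per bicycle.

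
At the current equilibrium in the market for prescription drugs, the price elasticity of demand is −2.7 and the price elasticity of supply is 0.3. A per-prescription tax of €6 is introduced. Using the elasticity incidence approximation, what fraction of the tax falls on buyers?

Incidence ratio: buyers' share ≈ εs / (εs + |εd|) = 0.3 / (0.3 + 2.7) = 0.1.
Supply is the less elastic side, so buyers bear the smaller share.

Buyers' share ≈ 0.1.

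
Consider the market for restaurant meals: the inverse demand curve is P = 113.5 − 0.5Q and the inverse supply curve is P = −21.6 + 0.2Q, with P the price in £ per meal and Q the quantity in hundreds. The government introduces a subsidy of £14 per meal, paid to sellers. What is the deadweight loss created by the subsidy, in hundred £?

Deadweight loss = £140 hundred.

Inverting to Q(P) form: Qd = 227 − 2P; Qs = 5P + 108.
Before the subsidy: set 227 − 2P = 5P + 108 → P* = £17, Q* = 193.
With a per-unit subsidy paid to sellers, each receives P + 14 per unit sold, so supply becomes Qs = 5(P + 14) + 108.
New equilibrium: consumers pay £7, sellers receive £21, Q = 213. (Wedge: Pb − Ps = −14.)
Quantity rises by |ΔQ| = |193 − 213| = 20.
DWL = ½ · t · |ΔQ| = ½ · 14 · 20 = £140.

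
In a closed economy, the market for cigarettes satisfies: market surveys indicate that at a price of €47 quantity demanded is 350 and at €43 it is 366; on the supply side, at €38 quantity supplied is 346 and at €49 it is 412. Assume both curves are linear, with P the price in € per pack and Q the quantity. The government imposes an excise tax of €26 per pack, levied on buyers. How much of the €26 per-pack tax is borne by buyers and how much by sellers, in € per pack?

Demand slope: (366 − 350)/(43 − 47) = -4, so Qd = 538 − 4P.
Supply slope: (412 − 346)/(49 − 38) = 6, so Qs = 6P + 118.
Before the tax: set 538 − 4P = 6P + 118 → P* = €42, Q* = 370.
With the tax collected from buyers, demand (in seller-price terms) shifts: Qd = 538 − 4(P + 26).
Solving gives Q = 307.6 with buyers paying €57.6 and sellers receiving €31.6 (the €26 wedge).
Burden on buyers: €15.6; on sellers: €10.4. (They sum to €26.)

Buyers bear €15.6 per pack; sellers bear €10.4 per pack.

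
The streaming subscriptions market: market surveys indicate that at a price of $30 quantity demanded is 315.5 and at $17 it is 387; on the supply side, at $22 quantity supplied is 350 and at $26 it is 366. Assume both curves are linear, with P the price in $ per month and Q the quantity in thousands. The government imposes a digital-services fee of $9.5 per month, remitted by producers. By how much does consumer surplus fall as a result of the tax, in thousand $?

Consumer surplus falls by $1372 thousand.

Demand slope: (387 − 315.5)/(17 − 30) = -5.5, so Qd = 480.5 − 5.5P.
Supply slope: (366 − 350)/(26 − 22) = 4, so Qs = 4P + 262.
Without the tax, 480.5 − 5.5P = 4P + 262 gives 9.5P = 218.5, so P* = $23 and Q* = 354.
With the tax collected from producers, supply shifts: Qs = 4(P − 9.5) + 262.
Solving gives Q = 332 with consumers paying $27 and producers receiving $17.5 (the $9.5 wedge).
ΔCS is the trapezoid between Q = 332 and Q = 354 of height $4: ½ · (354 + 332) · 4 = $1372.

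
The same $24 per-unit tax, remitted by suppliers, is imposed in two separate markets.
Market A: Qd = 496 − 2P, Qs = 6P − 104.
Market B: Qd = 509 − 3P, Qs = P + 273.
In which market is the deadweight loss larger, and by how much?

Market A: pre-tax P* = $75, Q* = 346; post-tax Q = 310; deadweight loss = $432.
Market B: pre-tax P* = $59, Q* = 332; post-tax Q = 314; deadweight loss = $216.
Difference: $432 vs $216 → market A is larger by $216.

Market A, by $216.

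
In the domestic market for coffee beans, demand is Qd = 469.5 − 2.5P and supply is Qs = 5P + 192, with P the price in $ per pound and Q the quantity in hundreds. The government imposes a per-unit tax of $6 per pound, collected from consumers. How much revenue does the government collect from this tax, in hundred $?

Without the tax, 469.5 − 2.5P = 5P + 192 gives 7.5P = 277.5, so P* = $37 and Q* = 377.
With the tax collected from consumers, demand (in seller-price terms) shifts: Qd = 469.5 − 2.5(P + 6).
Solving gives Q = 367 with consumers paying $41 and producers receiving $35 (the $6 wedge).
Revenue = t · Q = 6 · 367 = $2202.

Tax revenue = $2202 hundred.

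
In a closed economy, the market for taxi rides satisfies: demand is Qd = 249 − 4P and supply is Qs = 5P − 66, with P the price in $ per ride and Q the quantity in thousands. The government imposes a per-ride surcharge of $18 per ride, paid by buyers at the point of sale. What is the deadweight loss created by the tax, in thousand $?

Deadweight loss = $360 thousand.

Without the tax, 249 − 4P = 5P − 66 gives 9P = 315, so P* = $35 and Q* = 109.
With the tax collected from buyers, demand (in seller-price terms) shifts: Qd = 249 − 4(P + 18).
New equilibrium: buyers pay $45, sellers receive $27, Q = 69. (Wedge: Pb − Ps = 18.)
Quantity falls by |ΔQ| = |109 − 69| = 40.
DWL = ½ · t · |ΔQ| = ½ · 18 · 40 = $360.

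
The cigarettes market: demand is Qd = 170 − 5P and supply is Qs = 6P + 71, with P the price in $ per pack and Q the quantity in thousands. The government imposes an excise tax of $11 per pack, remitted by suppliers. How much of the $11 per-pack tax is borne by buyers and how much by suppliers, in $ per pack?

Without the tax, 170 − 5P = 6P + 71 gives 11P = 99, so P* = $9 and Q* = 125.
With the tax collected from suppliers, supply shifts: Qs = 6(P − 11) + 71.
New equilibrium: buyers pay $15, suppliers receive $4, Q = 95. (Wedge: Pb − Ps = 11.)
Burden on buyers: $6; on suppliers: $5. (They sum to $11.)

Buyers bear $6 per pack; suppliers bear $5 per pack.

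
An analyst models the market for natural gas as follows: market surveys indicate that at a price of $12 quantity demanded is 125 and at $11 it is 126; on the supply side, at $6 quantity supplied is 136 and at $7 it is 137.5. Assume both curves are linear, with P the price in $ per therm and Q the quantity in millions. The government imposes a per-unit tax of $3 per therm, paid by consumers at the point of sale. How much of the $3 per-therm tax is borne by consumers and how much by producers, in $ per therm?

Consumers bear $1.8 per therm; producers bear $1.2 per therm.

Demand slope: (126 − 125)/(11 − 12) = -1, so Qd = 137 − P.
Supply slope: (137.5 − 136)/(7 − 6) = 1.5, so Qs = 1.5P + 127.
Without the tax, 137 − P = 1.5P + 127 gives 2.5P = 10, so P* = $4 and Q* = 133.
With the tax collected from consumers, demand (in seller-price terms) shifts: Qd = 137 − (P + 3).
Solving gives Q = 131.2 with consumers paying $5.8 and producers receiving $2.8 (the $3 wedge).
Burden on consumers: $1.8; on producers: $1.2. (They sum to $3.)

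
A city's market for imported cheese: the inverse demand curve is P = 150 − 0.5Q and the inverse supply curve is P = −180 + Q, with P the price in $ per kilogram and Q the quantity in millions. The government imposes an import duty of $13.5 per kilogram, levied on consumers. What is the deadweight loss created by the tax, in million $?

Rewrite in direct form: Qd = 300 − 2P and Qs = P + 180.
Without the tax, 300 − 2P = P + 180 gives 3P = 120, so P* = $40 and Q* = 220.
With the tax collected from consumers, demand (in seller-price terms) shifts: Qd = 300 − 2(P + 13.5).
New equilibrium: consumers pay $44.5, suppliers receive $31, Q = 211. (Wedge: Pb − Ps = 13.5.)
Quantity falls by |ΔQ| = |220 − 211| = 9.
DWL = ½ · t · |ΔQ| = ½ · 13.5 · 9 = $60.75.

Deadweight loss = $60.75 million.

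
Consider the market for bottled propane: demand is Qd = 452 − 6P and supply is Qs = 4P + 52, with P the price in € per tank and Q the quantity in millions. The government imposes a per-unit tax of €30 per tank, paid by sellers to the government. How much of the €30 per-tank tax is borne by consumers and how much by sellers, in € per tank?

Without the tax, 452 − 6P = 4P + 52 gives 10P = 400, so P* = €40 and Q* = 212.
With the tax collected from sellers, supply shifts: Qs = 4(P − 30) + 52.
Solving gives Q = 140 with consumers paying €52 and sellers receiving €22 (the €30 wedge).
Burden on consumers: €12; on sellers: €18. (They sum to €30.)
The less price-elastic side of the market bears the larger share of a per-unit tax.

Consumers bear €12 per tank; sellers bear €18 per tank.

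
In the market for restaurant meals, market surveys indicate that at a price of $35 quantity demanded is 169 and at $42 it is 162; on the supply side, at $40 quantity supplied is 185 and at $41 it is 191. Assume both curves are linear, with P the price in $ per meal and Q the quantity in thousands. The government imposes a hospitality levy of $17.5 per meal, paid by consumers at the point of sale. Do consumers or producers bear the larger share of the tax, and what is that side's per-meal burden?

Demand slope: (162 − 169)/(42 − 35) = -1, so Qd = 204 − P.
Supply slope: (191 − 185)/(41 − 40) = 6, so Qs = 6P − 55.
Before the tax: set 204 − P = 6P − 55 → P* = $37, Q* = 167.
With the tax collected from consumers, demand (in seller-price terms) shifts: Qd = 204 − (P + 17.5).
Solving gives Q = 152 with consumers paying $52 and producers receiving $34.5 (the $17.5 wedge).
Per-meal burden: consumers $15, producers $2.5.
Consumers take the larger share because demand is less price-elastic here (demand slope 1 vs supply slope 6).

Consumers bear the larger share: $15 per meal.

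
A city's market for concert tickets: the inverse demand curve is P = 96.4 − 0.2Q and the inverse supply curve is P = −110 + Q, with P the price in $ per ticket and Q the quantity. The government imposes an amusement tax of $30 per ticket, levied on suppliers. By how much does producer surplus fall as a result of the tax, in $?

Producer surplus falls by $3987.5.

Inverting to Q(P) form: Qd = 482 − 5P; Qs = P + 110.
Before the tax: set 482 − 5P = P + 110 → P* = $62, Q* = 172.
With the tax collected from suppliers, supply shifts: Qs = (P − 30) + 110.
New equilibrium: consumers pay $67, suppliers receive $37, Q = 147. (Wedge: Pb − Ps = 30.)
ΔPS is the trapezoid between Q = 147 and Q = 172 of height $25: ½ · (172 + 147) · 25 = $3987.5.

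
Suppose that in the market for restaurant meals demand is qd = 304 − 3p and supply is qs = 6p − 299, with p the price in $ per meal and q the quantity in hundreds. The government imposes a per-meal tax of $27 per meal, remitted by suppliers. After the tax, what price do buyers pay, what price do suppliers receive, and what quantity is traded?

Without the tax, 304 − 3p = 6p − 299 gives 9p = 603, so p* = $67 and q* = 103.
With the tax collected from suppliers, supply shifts: qs = 6(p − 27) − 299.
New equilibrium: buyers pay $85, suppliers receive $58, q = 49. (Wedge: pb − ps = 27.)

Buyers pay $85; suppliers receive $58; quantity = 49.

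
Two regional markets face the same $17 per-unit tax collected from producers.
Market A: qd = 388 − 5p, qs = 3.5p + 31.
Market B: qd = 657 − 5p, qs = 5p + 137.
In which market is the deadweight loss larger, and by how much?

Market A: pre-tax p* = $42, q* = 178; post-tax q = 143; deadweight loss = $297.5.
Market B: pre-tax p* = $52, q* = 397; post-tax q = 354.5; deadweight loss = $361.25.
Difference: $297.5 vs $361.25 → market B is larger by $63.75.

Market B, by $63.75.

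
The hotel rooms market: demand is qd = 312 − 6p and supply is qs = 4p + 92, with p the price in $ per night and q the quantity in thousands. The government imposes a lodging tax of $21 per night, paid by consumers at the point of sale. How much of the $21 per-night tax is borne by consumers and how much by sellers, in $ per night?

Consumers bear $8.4 per night; sellers bear $12.6 per night.

Before the tax: set 312 − 6p = 4p + 92 → p* = $22, q* = 180.
With the tax collected from consumers, demand (in seller-price terms) shifts: qd = 312 − 6(p + 21).
New equilibrium: consumers pay $30.4, sellers receive $9.4, q = 129.6. (Wedge: pb − ps = 21.)
Burden on consumers: $8.4; on sellers: $12.6. (They sum to $21.)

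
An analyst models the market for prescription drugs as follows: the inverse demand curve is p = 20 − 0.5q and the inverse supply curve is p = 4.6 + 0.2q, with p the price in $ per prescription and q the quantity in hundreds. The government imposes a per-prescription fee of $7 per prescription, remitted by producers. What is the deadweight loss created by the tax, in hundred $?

Deadweight loss = $35 hundred.

Inverting to q(p) form: qd = 40 − 2p; qs = 5p − 23.
Before the tax: set 40 − 2p = 5p − 23 → p* = $9, q* = 22.
With the tax collected from producers, supply shifts: qs = 5(p − 7) − 23.
Solving gives q = 12 with buyers paying $14 and producers receiving $7 (the $7 wedge).
Quantity falls by |ΔQ| = |22 − 12| = 10.
DWL = ½ · t · |ΔQ| = ½ · 7 · 10 = $35.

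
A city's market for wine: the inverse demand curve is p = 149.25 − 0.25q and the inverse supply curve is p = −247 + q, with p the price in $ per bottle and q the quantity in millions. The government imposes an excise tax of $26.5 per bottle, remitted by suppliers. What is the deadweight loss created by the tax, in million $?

Inverting to q(p) form: qd = 597 − 4p; qs = p + 247.
Before the tax: set 597 − 4p = p + 247 → p* = $70, q* = 317.
With the tax collected from suppliers, supply shifts: qs = (p − 26.5) + 247.
New equilibrium: buyers pay $75.3, suppliers receive $48.8, q = 295.8. (Wedge: pb − ps = 26.5.)
Quantity falls by |ΔQ| = |317 − 295.8| = 21.2.
DWL = ½ · t · |ΔQ| = ½ · 26.5 · 21.2 = $280.9.

Deadweight loss = $280.9 million.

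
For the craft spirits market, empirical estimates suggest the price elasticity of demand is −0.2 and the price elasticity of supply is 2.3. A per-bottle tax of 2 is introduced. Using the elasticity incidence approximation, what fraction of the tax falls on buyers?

Incidence ratio: buyers' share ≈ εs / (εs + |εd|) = 2.3 / (2.3 + 0.2) = 0.92.
Supply is the more elastic side, so buyers bear the larger share.

Buyers' share ≈ 0.92.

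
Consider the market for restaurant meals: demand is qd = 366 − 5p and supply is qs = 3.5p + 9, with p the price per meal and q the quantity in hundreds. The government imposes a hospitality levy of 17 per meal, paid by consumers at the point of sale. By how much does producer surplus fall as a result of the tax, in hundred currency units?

Before the tax: set 366 − 5p = 3.5p + 9 → p* = 42, q* = 156.
With the tax collected from consumers, demand (in seller-price terms) shifts: qd = 366 − 5(p + 17).
New equilibrium: consumers pay 49, producers receive 32, q = 121. (Wedge: pb − ps = 17.)
ΔPS is the trapezoid between Q = 121 and Q = 156 of height 10: ½ · (156 + 121) · 10 = 1385.

Producer surplus falls by 1385 hundred.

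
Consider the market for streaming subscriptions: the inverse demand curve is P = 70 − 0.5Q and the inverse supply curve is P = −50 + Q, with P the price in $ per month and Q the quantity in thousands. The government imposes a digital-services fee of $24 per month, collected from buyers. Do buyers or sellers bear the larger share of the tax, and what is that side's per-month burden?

Sellers bear the larger share: $16 per month.

Inverting to Q(P) form: Qd = 140 − 2P; Qs = P + 50.
Before the tax: set 140 − 2P = P + 50 → P* = $30, Q* = 80.
With the tax collected from buyers, demand (in seller-price terms) shifts: Qd = 140 − 2(P + 24).
Solving gives Q = 64 with buyers paying $38 and sellers receiving $14 (the $24 wedge).
Per-month burden: buyers $8, sellers $16.
Sellers take the larger share because supply is less price-elastic here (demand slope 2 vs supply slope 1).
The less price-elastic side of the market bears the larger share of a per-unit tax.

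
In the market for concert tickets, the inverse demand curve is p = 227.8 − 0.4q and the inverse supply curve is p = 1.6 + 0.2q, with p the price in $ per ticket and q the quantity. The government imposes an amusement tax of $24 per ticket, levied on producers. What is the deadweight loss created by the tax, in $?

Deadweight loss = $480.

Rewrite in direct form: qd = 569.5 − 2.5p and qs = 5p − 8.
Without the tax, 569.5 − 2.5p = 5p − 8 gives 7.5p = 577.5, so p* = $77 and q* = 377.
With the tax collected from producers, supply shifts: qs = 5(p − 24) − 8.
Solving gives q = 337 with consumers paying $93 and producers receiving $69 (the $24 wedge).
Quantity falls by |ΔQ| = |377 − 337| = 40.
DWL = ½ · t · |ΔQ| = ½ · 24 · 40 = $480.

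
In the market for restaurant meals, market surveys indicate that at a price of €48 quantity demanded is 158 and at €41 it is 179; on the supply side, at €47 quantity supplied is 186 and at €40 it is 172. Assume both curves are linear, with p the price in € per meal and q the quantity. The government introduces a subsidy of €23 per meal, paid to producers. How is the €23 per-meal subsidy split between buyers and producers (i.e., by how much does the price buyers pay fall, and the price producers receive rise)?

Buyers gain €9.2 per meal; producers gain €13.8 per meal.

Demand slope: (179 − 158)/(41 − 48) = -3, so qd = 302 − 3p.
Supply slope: (172 − 186)/(40 − 47) = 2, so qs = 2p + 92.
Before the subsidy: set 302 − 3p = 2p + 92 → p* = €42, q* = 176.
With a per-unit subsidy paid to producers, each receives p + 23 per unit sold, so supply becomes qs = 2(p + 23) + 92.
Solving gives q = 203.6 with buyers paying €32.8 and producers receiving €55.8 (the €23 wedge).
Gain to buyers: €9.2; to producers: €13.8. (They sum to €23.)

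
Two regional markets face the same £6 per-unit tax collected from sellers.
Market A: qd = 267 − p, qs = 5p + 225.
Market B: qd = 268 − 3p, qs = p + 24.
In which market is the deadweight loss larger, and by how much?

Market A: pre-tax p* = £7, q* = 260; post-tax q = 255; deadweight loss = £15.
Market B: pre-tax p* = £61, q* = 85; post-tax q = 80.5; deadweight loss = £13.5.
Difference: £15 vs £13.5 → market A is larger by £1.5.

Market A, by £1.5.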